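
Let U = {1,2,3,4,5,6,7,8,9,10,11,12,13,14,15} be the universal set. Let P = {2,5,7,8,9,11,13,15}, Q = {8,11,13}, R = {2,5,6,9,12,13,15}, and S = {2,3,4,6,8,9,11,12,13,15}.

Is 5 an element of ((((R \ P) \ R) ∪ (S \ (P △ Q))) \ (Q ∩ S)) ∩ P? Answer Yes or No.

No

5 ∈ R and 5 ∈ P, so 5 ∉ R \ P
5 ∉ (R \ P) and 5 ∈ R, so 5 ∉ (R \ P) \ R
5 ∈ P and 5 ∉ Q, so 5 ∈ P △ Q
5 ∉ S and 5 ∈ (P △ Q), so 5 ∉ S \ (P △ Q)
5 ∉ ((R \ P) \ R) and 5 ∉ (S \ (P △ Q)), so 5 ∉ ((R \ P) \ R) ∪ (S \ (P △ Q))
5 ∉ Q and 5 ∉ S, so 5 ∉ Q ∩ S
5 ∉ (((R \ P) \ R) ∪ (S \ (P △ Q))) and 5 ∉ (Q ∩ S), so 5 ∉ (((R \ P) \ R) ∪ (S \ (P △ Q))) \ (Q ∩ S)
5 ∉ ((((R \ P) \ R) ∪ (S \ (P △ Q))) \ (Q ∩ S)) and 5 ∈ P, so 5 ∉ ((((R \ P) \ R) ∪ (S \ (P △ Q))) \ (Q ∩ S)) ∩ P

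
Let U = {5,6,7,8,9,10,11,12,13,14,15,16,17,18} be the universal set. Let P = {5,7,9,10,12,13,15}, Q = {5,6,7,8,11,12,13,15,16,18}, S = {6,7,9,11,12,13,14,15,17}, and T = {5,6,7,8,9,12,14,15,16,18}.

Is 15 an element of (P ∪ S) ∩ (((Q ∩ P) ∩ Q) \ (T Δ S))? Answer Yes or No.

15 ∈ P and 15 ∈ S, so 15 ∈ P ∪ S
15 ∈ Q and 15 ∈ P, so 15 ∈ Q ∩ P
15 ∈ (Q ∩ P) and 15 ∈ Q, so 15 ∈ (Q ∩ P) ∩ Q
15 ∈ T and 15 ∈ S, so 15 ∉ T Δ S
15 ∈ ((Q ∩ P) ∩ Q) and 15 ∉ (T Δ S), so 15 ∈ ((Q ∩ P) ∩ Q) \ (T Δ S)
15 ∈ (P ∪ S) and 15 ∈ (((Q ∩ P) ∩ Q) \ (T Δ S)), so 15 ∈ (P ∪ S) ∩ (((Q ∩ P) ∩ Q) \ (T Δ S))

Yes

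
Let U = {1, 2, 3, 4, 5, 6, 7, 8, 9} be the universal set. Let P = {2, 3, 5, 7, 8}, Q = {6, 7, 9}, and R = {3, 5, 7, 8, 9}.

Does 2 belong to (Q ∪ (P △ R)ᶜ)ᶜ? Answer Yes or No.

Yes

2 ∈ P and 2 ∉ R, so 2 ∈ P △ R
2 ∉ (P △ R)ᶜ since 2 ∈ (P △ R)
2 ∉ Q and 2 ∉ (P △ R)ᶜ, so 2 ∉ Q ∪ (P △ R)ᶜ
2 ∈ (Q ∪ (P △ R)ᶜ)ᶜ since 2 ∉ (Q ∪ (P △ R)ᶜ)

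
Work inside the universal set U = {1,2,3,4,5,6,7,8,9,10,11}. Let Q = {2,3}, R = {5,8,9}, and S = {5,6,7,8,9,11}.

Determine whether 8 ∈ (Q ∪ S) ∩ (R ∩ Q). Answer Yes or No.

8 ∉ Q and 8 ∈ S, so 8 ∈ Q ∪ S
8 ∈ R and 8 ∉ Q, so 8 ∉ R ∩ Q
8 ∈ (Q ∪ S) and 8 ∉ (R ∩ Q), so 8 ∉ (Q ∪ S) ∩ (R ∩ Q)

No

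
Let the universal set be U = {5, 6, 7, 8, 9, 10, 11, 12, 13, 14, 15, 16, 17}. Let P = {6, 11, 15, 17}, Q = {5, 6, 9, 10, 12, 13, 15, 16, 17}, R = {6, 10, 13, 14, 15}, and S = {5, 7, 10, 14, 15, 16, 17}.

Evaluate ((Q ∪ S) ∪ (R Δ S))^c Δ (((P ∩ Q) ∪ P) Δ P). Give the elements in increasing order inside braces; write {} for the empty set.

{8, 11}

Q ∪ S = {5, 6, 7, 9, 10, 12, 13, 14, 15, 16, 17}
R Δ S = {5, 6, 7, 13, 16, 17}
(Q ∪ S) ∪ (R Δ S) = {5, 6, 7, 9, 10, 12, 13, 14, 15, 16, 17}
((Q ∪ S) ∪ (R Δ S))^c = {8, 11}
P ∩ Q = {6, 15, 17}
(P ∩ Q) ∪ P = {6, 11, 15, 17}
((P ∩ Q) ∪ P) Δ P = {}
((Q ∪ S) ∪ (R Δ S))^c Δ (((P ∩ Q) ∪ P) Δ P) = {8, 11}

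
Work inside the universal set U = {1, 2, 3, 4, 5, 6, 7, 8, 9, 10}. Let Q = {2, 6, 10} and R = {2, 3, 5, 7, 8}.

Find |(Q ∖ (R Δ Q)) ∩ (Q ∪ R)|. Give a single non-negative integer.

1

R Δ Q = {3, 5, 6, 7, 8, 10}
Q ∖ (R Δ Q) = {2}
Q ∪ R = {2, 3, 5, 6, 7, 8, 10}
(Q ∖ (R Δ Q)) ∩ (Q ∪ R) = {2}
|(Q ∖ (R Δ Q)) ∩ (Q ∪ R)| = 1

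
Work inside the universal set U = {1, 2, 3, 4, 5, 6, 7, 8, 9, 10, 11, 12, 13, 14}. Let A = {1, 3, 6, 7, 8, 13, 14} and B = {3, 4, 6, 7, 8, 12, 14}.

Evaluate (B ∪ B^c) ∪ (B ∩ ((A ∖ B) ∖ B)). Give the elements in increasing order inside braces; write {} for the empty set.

{1, 2, 3, 4, 5, 6, 7, 8, 9, 10, 11, 12, 13, 14}

B^c = {1, 2, 5, 9, 10, 11, 13}
B ∪ B^c = {1, 2, 3, 4, 5, 6, 7, 8, 9, 10, 11, 12, 13, 14}
A ∖ B = {1, 13}
(A ∖ B) ∖ B = {1, 13}
B ∩ ((A ∖ B) ∖ B) = {}
(B ∪ B^c) ∪ (B ∩ ((A ∖ B) ∖ B)) = {1, 2, 3, 4, 5, 6, 7, 8, 9, 10, 11, 12, 13, 14}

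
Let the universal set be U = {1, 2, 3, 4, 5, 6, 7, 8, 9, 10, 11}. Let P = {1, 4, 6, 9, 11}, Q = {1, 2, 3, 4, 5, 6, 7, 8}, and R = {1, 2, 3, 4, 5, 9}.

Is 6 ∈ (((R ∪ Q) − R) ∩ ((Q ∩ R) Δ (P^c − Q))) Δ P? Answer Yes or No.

6 ∉ R and 6 ∈ Q, so 6 ∈ R ∪ Q
6 ∈ (R ∪ Q) and 6 ∉ R, so 6 ∈ (R ∪ Q) − R
6 ∈ Q and 6 ∉ R, so 6 ∉ Q ∩ R
6 ∈ P, so 6 ∉ P^c
6 ∉ P^c and 6 ∈ Q, so 6 ∉ P^c − Q
6 ∉ (Q ∩ R) and 6 ∉ (P^c − Q), so 6 ∉ (Q ∩ R) Δ (P^c − Q)
6 ∈ ((R ∪ Q) − R) and 6 ∉ ((Q ∩ R) Δ (P^c − Q)), so 6 ∉ ((R ∪ Q) − R) ∩ ((Q ∩ R) Δ (P^c − Q))
6 ∉ (((R ∪ Q) − R) ∩ ((Q ∩ R) Δ (P^c − Q))) and 6 ∈ P, so 6 ∈ (((R ∪ Q) − R) ∩ ((Q ∩ R) Δ (P^c − Q))) Δ P

Yes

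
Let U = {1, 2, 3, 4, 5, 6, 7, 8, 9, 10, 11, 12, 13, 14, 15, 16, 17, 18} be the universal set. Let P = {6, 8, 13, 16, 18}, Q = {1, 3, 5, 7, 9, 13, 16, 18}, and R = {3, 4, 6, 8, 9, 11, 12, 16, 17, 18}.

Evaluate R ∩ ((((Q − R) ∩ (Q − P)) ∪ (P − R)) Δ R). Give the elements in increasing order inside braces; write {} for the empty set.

Q − R = {1, 5, 7, 13}
Q − P = {1, 3, 5, 7, 9}
(Q − R) ∩ (Q − P) = {1, 5, 7}
P − R = {13}
((Q − R) ∩ (Q − P)) ∪ (P − R) = {1, 5, 7, 13}
(((Q − R) ∩ (Q − P)) ∪ (P − R)) Δ R = {1, 3, 4, 5, 6, 7, 8, 9, 11, 12, 13, 16, 17, 18}
R ∩ ((((Q − R) ∩ (Q − P)) ∪ (P − R)) Δ R) = {3, 4, 6, 8, 9, 11, 12, 16, 17, 18}

{3, 4, 6, 8, 9, 11, 12, 16, 17, 18}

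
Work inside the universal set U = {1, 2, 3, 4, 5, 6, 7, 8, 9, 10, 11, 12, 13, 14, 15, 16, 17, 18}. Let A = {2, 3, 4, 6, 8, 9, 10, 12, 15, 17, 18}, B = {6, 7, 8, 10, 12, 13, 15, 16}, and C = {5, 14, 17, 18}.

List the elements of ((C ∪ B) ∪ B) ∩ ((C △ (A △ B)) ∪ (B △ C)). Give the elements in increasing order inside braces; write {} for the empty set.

C ∪ B = {5, 6, 7, 8, 10, 12, 13, 14, 15, 16, 17, 18}
(C ∪ B) ∪ B = {5, 6, 7, 8, 10, 12, 13, 14, 15, 16, 17, 18}
A △ B = {2, 3, 4, 7, 9, 13, 16, 17, 18}
C △ (A △ B) = {2, 3, 4, 5, 7, 9, 13, 14, 16}
B △ C = {5, 6, 7, 8, 10, 12, 13, 14, 15, 16, 17, 18}
(C △ (A △ B)) ∪ (B △ C) = {2, 3, 4, 5, 6, 7, 8, 9, 10, 12, 13, 14, 15, 16, 17, 18}
((C ∪ B) ∪ B) ∩ ((C △ (A △ B)) ∪ (B △ C)) = {5, 6, 7, 8, 10, 12, 13, 14, 15, 16, 17, 18}

{5, 6, 7, 8, 10, 12, 13, 14, 15, 16, 17, 18}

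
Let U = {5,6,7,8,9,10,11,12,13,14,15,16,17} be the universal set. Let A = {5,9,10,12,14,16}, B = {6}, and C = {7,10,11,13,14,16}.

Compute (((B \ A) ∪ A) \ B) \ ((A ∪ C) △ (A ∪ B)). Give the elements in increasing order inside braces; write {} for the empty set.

{5,9,10,12,14,16}

B \ A = {6}
(B \ A) ∪ A = {5,6,9,10,12,14,16}
((B \ A) ∪ A) \ B = {5,9,10,12,14,16}
A ∪ C = {5,7,9,10,11,12,13,14,16}
A ∪ B = {5,6,9,10,12,14,16}
(A ∪ C) △ (A ∪ B) = {6,7,11,13}
(((B \ A) ∪ A) \ B) \ ((A ∪ C) △ (A ∪ B)) = {5,9,10,12,14,16}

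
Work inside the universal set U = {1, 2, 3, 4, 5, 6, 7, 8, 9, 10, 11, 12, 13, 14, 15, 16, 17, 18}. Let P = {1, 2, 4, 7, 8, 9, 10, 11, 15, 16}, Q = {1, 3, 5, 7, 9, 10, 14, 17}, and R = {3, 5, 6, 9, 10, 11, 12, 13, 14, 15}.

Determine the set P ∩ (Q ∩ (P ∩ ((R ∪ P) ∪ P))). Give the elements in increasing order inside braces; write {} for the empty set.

{1, 7, 9, 10}

R ∪ P = {1, 2, 3, 4, 5, 6, 7, 8, 9, 10, 11, 12, 13, 14, 15, 16}
(R ∪ P) ∪ P = {1, 2, 3, 4, 5, 6, 7, 8, 9, 10, 11, 12, 13, 14, 15, 16}
P ∩ ((R ∪ P) ∪ P) = {1, 2, 4, 7, 8, 9, 10, 11, 15, 16}
Q ∩ (P ∩ ((R ∪ P) ∪ P)) = {1, 7, 9, 10}
P ∩ (Q ∩ (P ∩ ((R ∪ P) ∪ P))) = {1, 7, 9, 10}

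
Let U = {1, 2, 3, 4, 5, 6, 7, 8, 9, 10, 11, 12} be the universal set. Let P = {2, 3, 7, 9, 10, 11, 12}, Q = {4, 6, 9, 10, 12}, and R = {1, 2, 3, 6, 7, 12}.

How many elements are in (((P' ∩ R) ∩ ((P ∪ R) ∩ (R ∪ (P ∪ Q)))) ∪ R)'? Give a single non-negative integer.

6

P' = {1, 4, 5, 6, 8}
P' ∩ R = {1, 6}
P ∪ R = {1, 2, 3, 6, 7, 9, 10, 11, 12}
P ∪ Q = {2, 3, 4, 6, 7, 9, 10, 11, 12}
R ∪ (P ∪ Q) = {1, 2, 3, 4, 6, 7, 9, 10, 11, 12}
(P ∪ R) ∩ (R ∪ (P ∪ Q)) = {1, 2, 3, 6, 7, 9, 10, 11, 12}
(P' ∩ R) ∩ ((P ∪ R) ∩ (R ∪ (P ∪ Q))) = {1, 6}
((P' ∩ R) ∩ ((P ∪ R) ∩ (R ∪ (P ∪ Q)))) ∪ R = {1, 2, 3, 6, 7, 12}
(((P' ∩ R) ∩ ((P ∪ R) ∩ (R ∪ (P ∪ Q)))) ∪ R)' = {4, 5, 8, 9, 10, 11}
|(((P' ∩ R) ∩ ((P ∪ R) ∩ (R ∪ (P ∪ Q)))) ∪ R)'| = 6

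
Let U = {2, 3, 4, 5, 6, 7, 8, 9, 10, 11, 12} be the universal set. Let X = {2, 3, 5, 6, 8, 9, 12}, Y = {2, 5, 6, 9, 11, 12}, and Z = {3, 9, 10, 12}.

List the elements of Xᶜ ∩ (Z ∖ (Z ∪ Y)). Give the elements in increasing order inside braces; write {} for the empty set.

Xᶜ = {4, 7, 10, 11}
Z ∪ Y = {2, 3, 5, 6, 9, 10, 11, 12}
Z ∖ (Z ∪ Y) = {}
Xᶜ ∩ (Z ∖ (Z ∪ Y)) = {}

{}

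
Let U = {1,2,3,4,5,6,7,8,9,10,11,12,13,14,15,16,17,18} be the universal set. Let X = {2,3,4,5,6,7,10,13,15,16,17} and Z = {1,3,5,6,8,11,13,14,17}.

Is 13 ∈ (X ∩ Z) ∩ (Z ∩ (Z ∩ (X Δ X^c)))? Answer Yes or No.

Yes

13 ∈ X and 13 ∈ Z, so 13 ∈ X ∩ Z
13 ∈ X, so 13 ∉ X^c
13 ∈ X and 13 ∉ X^c, so 13 ∈ X Δ X^c
13 ∈ Z and 13 ∈ (X Δ X^c), so 13 ∈ Z ∩ (X Δ X^c)
13 ∈ Z and 13 ∈ (Z ∩ (X Δ X^c)), so 13 ∈ Z ∩ (Z ∩ (X Δ X^c))
13 ∈ (X ∩ Z) and 13 ∈ (Z ∩ (Z ∩ (X Δ X^c))), so 13 ∈ (X ∩ Z) ∩ (Z ∩ (Z ∩ (X Δ X^c)))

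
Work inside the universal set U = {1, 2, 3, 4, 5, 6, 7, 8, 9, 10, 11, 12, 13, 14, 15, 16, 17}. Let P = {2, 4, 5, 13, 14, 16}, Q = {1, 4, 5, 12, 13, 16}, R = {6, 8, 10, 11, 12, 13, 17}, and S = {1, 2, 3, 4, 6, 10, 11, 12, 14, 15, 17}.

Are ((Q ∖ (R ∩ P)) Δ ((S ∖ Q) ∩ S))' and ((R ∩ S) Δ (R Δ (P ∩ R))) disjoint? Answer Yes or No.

No

R ∩ P = {13}
Q ∖ (R ∩ P) = {1, 4, 5, 12, 16}
S ∖ Q = {2, 3, 6, 10, 11, 14, 15, 17}
(S ∖ Q) ∩ S = {2, 3, 6, 10, 11, 14, 15, 17}
(Q ∖ (R ∩ P)) Δ ((S ∖ Q) ∩ S) = {1, 2, 3, 4, 5, 6, 10, 11, 12, 14, 15, 16, 17}
((Q ∖ (R ∩ P)) Δ ((S ∖ Q) ∩ S))' = {7, 8, 9, 13}
R ∩ S = {6, 10, 11, 12, 17}
P ∩ R = {13}
R Δ (P ∩ R) = {6, 8, 10, 11, 12, 17}
(R ∩ S) Δ (R Δ (P ∩ R)) = {8}
8 lies in both, so they are not disjoint.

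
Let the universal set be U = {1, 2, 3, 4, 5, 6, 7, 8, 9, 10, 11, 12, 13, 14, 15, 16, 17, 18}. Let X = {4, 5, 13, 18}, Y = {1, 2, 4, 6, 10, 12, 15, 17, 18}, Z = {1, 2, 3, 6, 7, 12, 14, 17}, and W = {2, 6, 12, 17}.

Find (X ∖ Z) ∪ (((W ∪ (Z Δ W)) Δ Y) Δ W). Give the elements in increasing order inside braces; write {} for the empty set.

X ∖ Z = {4, 5, 13, 18}
Z Δ W = {1, 3, 7, 14}
W ∪ (Z Δ W) = {1, 2, 3, 6, 7, 12, 14, 17}
(W ∪ (Z Δ W)) Δ Y = {3, 4, 7, 10, 14, 15, 18}
((W ∪ (Z Δ W)) Δ Y) Δ W = {2, 3, 4, 6, 7, 10, 12, 14, 15, 17, 18}
(X ∖ Z) ∪ (((W ∪ (Z Δ W)) Δ Y) Δ W) = {2, 3, 4, 5, 6, 7, 10, 12, 13, 14, 15, 17, 18}

{2, 3, 4, 5, 6, 7, 10, 12, 13, 14, 15, 17, 18}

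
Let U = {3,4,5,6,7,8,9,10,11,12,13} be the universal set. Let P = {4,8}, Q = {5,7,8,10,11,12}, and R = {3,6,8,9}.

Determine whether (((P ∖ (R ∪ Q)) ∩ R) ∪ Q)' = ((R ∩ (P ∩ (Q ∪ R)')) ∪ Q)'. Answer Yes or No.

Yes

R ∪ Q = {3,5,6,7,8,9,10,11,12}
P ∖ (R ∪ Q) = {4}
(P ∖ (R ∪ Q)) ∩ R = {}
((P ∖ (R ∪ Q)) ∩ R) ∪ Q = {5,7,8,10,11,12}
(((P ∖ (R ∪ Q)) ∩ R) ∪ Q)' = {3,4,6,9,13}
Q ∪ R = {3,5,6,7,8,9,10,11,12}
(Q ∪ R)' = {4,13}
P ∩ (Q ∪ R)' = {4}
R ∩ (P ∩ (Q ∪ R)') = {}
(R ∩ (P ∩ (Q ∪ R)')) ∪ Q = {5,7,8,10,11,12}
((R ∩ (P ∩ (Q ∪ R)')) ∪ Q)' = {3,4,6,9,13}
Both equal {3,4,6,9,13}, so (((P ∖ (R ∪ Q)) ∩ R) ∪ Q)' = ((R ∩ (P ∩ (Q ∪ R)')) ∪ Q)'.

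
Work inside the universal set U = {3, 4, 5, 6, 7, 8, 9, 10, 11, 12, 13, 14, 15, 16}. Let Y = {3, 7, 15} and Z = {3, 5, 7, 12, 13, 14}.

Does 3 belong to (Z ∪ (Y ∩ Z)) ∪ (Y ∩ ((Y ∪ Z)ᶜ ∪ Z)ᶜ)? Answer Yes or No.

Yes

3 ∈ Y and 3 ∈ Z, so 3 ∈ Y ∩ Z
3 ∈ Z and 3 ∈ (Y ∩ Z), so 3 ∈ Z ∪ (Y ∩ Z)
3 ∈ Y and 3 ∈ Z, so 3 ∈ Y ∪ Z
3 ∉ (Y ∪ Z)ᶜ since 3 ∈ (Y ∪ Z)
3 ∉ (Y ∪ Z)ᶜ and 3 ∈ Z, so 3 ∈ (Y ∪ Z)ᶜ ∪ Z
3 ∉ ((Y ∪ Z)ᶜ ∪ Z)ᶜ since 3 ∈ ((Y ∪ Z)ᶜ ∪ Z)
3 ∈ Y and 3 ∉ ((Y ∪ Z)ᶜ ∪ Z)ᶜ, so 3 ∉ Y ∩ ((Y ∪ Z)ᶜ ∪ Z)ᶜ
3 ∈ (Z ∪ (Y ∩ Z)) and 3 ∉ (Y ∩ ((Y ∪ Z)ᶜ ∪ Z)ᶜ), so 3 ∈ (Z ∪ (Y ∩ Z)) ∪ (Y ∩ ((Y ∪ Z)ᶜ ∪ Z)ᶜ)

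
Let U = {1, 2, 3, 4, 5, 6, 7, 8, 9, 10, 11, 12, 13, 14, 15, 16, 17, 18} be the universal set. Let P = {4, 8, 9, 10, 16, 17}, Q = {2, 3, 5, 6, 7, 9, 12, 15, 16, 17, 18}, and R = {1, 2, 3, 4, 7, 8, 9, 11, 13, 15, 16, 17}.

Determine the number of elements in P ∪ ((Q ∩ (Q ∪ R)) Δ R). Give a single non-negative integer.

13

Q ∪ R = {1, 2, 3, 4, 5, 6, 7, 8, 9, 11, 12, 13, 15, 16, 17, 18}
Q ∩ (Q ∪ R) = {2, 3, 5, 6, 7, 9, 12, 15, 16, 17, 18}
(Q ∩ (Q ∪ R)) Δ R = {1, 4, 5, 6, 8, 11, 12, 13, 18}
P ∪ ((Q ∩ (Q ∪ R)) Δ R) = {1, 4, 5, 6, 8, 9, 10, 11, 12, 13, 16, 17, 18}
|P ∪ ((Q ∩ (Q ∪ R)) Δ R)| = 13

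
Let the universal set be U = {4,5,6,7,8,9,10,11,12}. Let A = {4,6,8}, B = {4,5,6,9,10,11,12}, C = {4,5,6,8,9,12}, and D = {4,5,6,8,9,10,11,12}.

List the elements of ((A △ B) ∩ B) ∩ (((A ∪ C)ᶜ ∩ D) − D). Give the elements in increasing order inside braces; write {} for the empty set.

{}

A △ B = {5,8,9,10,11,12}
(A △ B) ∩ B = {5,9,10,11,12}
A ∪ C = {4,5,6,8,9,12}
(A ∪ C)ᶜ = {7,10,11}
(A ∪ C)ᶜ ∩ D = {10,11}
((A ∪ C)ᶜ ∩ D) − D = {}
((A △ B) ∩ B) ∩ (((A ∪ C)ᶜ ∩ D) − D) = {}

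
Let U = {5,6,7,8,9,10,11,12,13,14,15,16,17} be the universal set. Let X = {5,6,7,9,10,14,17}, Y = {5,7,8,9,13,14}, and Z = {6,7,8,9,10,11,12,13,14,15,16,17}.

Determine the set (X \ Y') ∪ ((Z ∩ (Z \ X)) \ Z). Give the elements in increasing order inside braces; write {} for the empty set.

Y' = {6,10,11,12,15,16,17}
X \ Y' = {5,7,9,14}
Z \ X = {8,11,12,13,15,16}
Z ∩ (Z \ X) = {8,11,12,13,15,16}
(Z ∩ (Z \ X)) \ Z = {}
(X \ Y') ∪ ((Z ∩ (Z \ X)) \ Z) = {5,7,9,14}

{5,7,9,14}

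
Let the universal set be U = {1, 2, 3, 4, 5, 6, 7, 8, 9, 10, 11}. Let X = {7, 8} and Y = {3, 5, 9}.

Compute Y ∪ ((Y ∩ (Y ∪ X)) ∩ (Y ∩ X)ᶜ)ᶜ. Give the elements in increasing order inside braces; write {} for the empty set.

Y ∪ X = {3, 5, 7, 8, 9}
Y ∩ (Y ∪ X) = {3, 5, 9}
Y ∩ X = {}
(Y ∩ X)ᶜ = {1, 2, 3, 4, 5, 6, 7, 8, 9, 10, 11}
(Y ∩ (Y ∪ X)) ∩ (Y ∩ X)ᶜ = {3, 5, 9}
((Y ∩ (Y ∪ X)) ∩ (Y ∩ X)ᶜ)ᶜ = {1, 2, 4, 6, 7, 8, 10, 11}
Y ∪ ((Y ∩ (Y ∪ X)) ∩ (Y ∩ X)ᶜ)ᶜ = {1, 2, 3, 4, 5, 6, 7, 8, 9, 10, 11}

{1, 2, 3, 4, 5, 6, 7, 8, 9, 10, 11}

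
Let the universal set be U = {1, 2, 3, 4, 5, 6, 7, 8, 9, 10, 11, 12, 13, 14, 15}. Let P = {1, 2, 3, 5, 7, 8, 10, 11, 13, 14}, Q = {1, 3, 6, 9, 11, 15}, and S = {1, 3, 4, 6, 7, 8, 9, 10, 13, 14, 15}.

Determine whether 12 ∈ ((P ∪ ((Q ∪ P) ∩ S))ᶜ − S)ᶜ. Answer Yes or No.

12 ∉ Q and 12 ∉ P, so 12 ∉ Q ∪ P
12 ∉ (Q ∪ P) and 12 ∉ S, so 12 ∉ (Q ∪ P) ∩ S
12 ∉ P and 12 ∉ ((Q ∪ P) ∩ S), so 12 ∉ P ∪ ((Q ∪ P) ∩ S)
12 ∈ (P ∪ ((Q ∪ P) ∩ S))ᶜ since 12 ∉ (P ∪ ((Q ∪ P) ∩ S))
12 ∈ (P ∪ ((Q ∪ P) ∩ S))ᶜ and 12 ∉ S, so 12 ∈ (P ∪ ((Q ∪ P) ∩ S))ᶜ − S
12 ∉ ((P ∪ ((Q ∪ P) ∩ S))ᶜ − S)ᶜ since 12 ∈ ((P ∪ ((Q ∪ P) ∩ S))ᶜ − S)

No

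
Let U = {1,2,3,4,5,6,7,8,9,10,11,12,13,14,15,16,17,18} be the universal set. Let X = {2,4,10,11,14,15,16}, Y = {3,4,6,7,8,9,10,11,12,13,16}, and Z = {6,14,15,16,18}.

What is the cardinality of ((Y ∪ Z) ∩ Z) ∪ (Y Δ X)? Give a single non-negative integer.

12

Y ∪ Z = {3,4,6,7,8,9,10,11,12,13,14,15,16,18}
(Y ∪ Z) ∩ Z = {6,14,15,16,18}
Y Δ X = {2,3,6,7,8,9,12,13,14,15}
((Y ∪ Z) ∩ Z) ∪ (Y Δ X) = {2,3,6,7,8,9,12,13,14,15,16,18}
|((Y ∪ Z) ∩ Z) ∪ (Y Δ X)| = 12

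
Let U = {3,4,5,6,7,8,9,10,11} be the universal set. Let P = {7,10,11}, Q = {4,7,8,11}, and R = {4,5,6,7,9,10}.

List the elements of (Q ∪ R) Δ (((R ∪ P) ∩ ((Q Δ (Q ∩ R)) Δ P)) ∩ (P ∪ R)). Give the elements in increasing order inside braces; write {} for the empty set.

{4,5,6,8,9,11}

Q ∪ R = {4,5,6,7,8,9,10,11}
R ∪ P = {4,5,6,7,9,10,11}
Q ∩ R = {4,7}
Q Δ (Q ∩ R) = {8,11}
(Q Δ (Q ∩ R)) Δ P = {7,8,10}
(R ∪ P) ∩ ((Q Δ (Q ∩ R)) Δ P) = {7,10}
P ∪ R = {4,5,6,7,9,10,11}
((R ∪ P) ∩ ((Q Δ (Q ∩ R)) Δ P)) ∩ (P ∪ R) = {7,10}
(Q ∪ R) Δ (((R ∪ P) ∩ ((Q Δ (Q ∩ R)) Δ P)) ∩ (P ∪ R)) = {4,5,6,8,9,11}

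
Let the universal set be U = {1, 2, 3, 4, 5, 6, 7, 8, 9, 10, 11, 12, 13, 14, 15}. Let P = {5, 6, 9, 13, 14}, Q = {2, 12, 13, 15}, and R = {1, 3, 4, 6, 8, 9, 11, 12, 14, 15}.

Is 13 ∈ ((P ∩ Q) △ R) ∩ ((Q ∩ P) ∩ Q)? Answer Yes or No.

13 ∈ P and 13 ∈ Q, so 13 ∈ P ∩ Q
13 ∈ (P ∩ Q) and 13 ∉ R, so 13 ∈ (P ∩ Q) △ R
13 ∈ Q and 13 ∈ P, so 13 ∈ Q ∩ P
13 ∈ (Q ∩ P) and 13 ∈ Q, so 13 ∈ (Q ∩ P) ∩ Q
13 ∈ ((P ∩ Q) △ R) and 13 ∈ ((Q ∩ P) ∩ Q), so 13 ∈ ((P ∩ Q) △ R) ∩ ((Q ∩ P) ∩ Q)

Yes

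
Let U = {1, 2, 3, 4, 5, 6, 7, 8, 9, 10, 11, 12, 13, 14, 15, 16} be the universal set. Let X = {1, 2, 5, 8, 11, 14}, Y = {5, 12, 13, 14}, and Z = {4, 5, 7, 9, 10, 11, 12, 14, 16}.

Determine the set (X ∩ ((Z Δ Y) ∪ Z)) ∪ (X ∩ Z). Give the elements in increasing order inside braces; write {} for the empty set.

{5, 11, 14}

Z Δ Y = {4, 7, 9, 10, 11, 13, 16}
(Z Δ Y) ∪ Z = {4, 5, 7, 9, 10, 11, 12, 13, 14, 16}
X ∩ ((Z Δ Y) ∪ Z) = {5, 11, 14}
X ∩ Z = {5, 11, 14}
(X ∩ ((Z Δ Y) ∪ Z)) ∪ (X ∩ Z) = {5, 11, 14}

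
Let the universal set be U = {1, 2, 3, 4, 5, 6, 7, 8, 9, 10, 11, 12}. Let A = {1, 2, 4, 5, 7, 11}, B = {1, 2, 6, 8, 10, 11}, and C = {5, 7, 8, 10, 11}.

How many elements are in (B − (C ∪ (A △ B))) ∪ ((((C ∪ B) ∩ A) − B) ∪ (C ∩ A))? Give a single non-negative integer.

5

A △ B = {4, 5, 6, 7, 8, 10}
C ∪ (A △ B) = {4, 5, 6, 7, 8, 10, 11}
B − (C ∪ (A △ B)) = {1, 2}
C ∪ B = {1, 2, 5, 6, 7, 8, 10, 11}
(C ∪ B) ∩ A = {1, 2, 5, 7, 11}
((C ∪ B) ∩ A) − B = {5, 7}
C ∩ A = {5, 7, 11}
(((C ∪ B) ∩ A) − B) ∪ (C ∩ A) = {5, 7, 11}
(B − (C ∪ (A △ B))) ∪ ((((C ∪ B) ∩ A) − B) ∪ (C ∩ A)) = {1, 2, 5, 7, 11}
|(B − (C ∪ (A △ B))) ∪ ((((C ∪ B) ∩ A) − B) ∪ (C ∩ A))| = 5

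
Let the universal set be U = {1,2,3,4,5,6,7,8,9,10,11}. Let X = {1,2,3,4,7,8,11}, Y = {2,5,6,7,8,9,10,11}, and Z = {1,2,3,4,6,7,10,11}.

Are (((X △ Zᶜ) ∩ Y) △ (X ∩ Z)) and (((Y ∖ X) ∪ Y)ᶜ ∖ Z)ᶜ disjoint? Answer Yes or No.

Zᶜ = {5,8,9}
X △ Zᶜ = {1,2,3,4,5,7,9,11}
(X △ Zᶜ) ∩ Y = {2,5,7,9,11}
X ∩ Z = {1,2,3,4,7,11}
((X △ Zᶜ) ∩ Y) △ (X ∩ Z) = {1,3,4,5,9}
Y ∖ X = {5,6,9,10}
(Y ∖ X) ∪ Y = {2,5,6,7,8,9,10,11}
((Y ∖ X) ∪ Y)ᶜ = {1,3,4}
((Y ∖ X) ∪ Y)ᶜ ∖ Z = {}
(((Y ∖ X) ∪ Y)ᶜ ∖ Z)ᶜ = {1,2,3,4,5,6,7,8,9,10,11}
1 lies in both, so they are not disjoint.

No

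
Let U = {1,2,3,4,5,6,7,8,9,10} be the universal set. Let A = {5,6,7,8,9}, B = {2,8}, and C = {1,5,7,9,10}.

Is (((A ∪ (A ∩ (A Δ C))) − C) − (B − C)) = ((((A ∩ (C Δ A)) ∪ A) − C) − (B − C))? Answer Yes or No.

Yes

A Δ C = {1,6,8,10}
A ∩ (A Δ C) = {6,8}
A ∪ (A ∩ (A Δ C)) = {5,6,7,8,9}
(A ∪ (A ∩ (A Δ C))) − C = {6,8}
B − C = {2,8}
((A ∪ (A ∩ (A Δ C))) − C) − (B − C) = {6}
C Δ A = {1,6,8,10}
A ∩ (C Δ A) = {6,8}
(A ∩ (C Δ A)) ∪ A = {5,6,7,8,9}
((A ∩ (C Δ A)) ∪ A) − C = {6,8}
(((A ∩ (C Δ A)) ∪ A) − C) − (B − C) = {6}
Both equal {6}, so ((A ∪ (A ∩ (A Δ C))) − C) − (B − C) = (((A ∩ (C Δ A)) ∪ A) − C) − (B − C).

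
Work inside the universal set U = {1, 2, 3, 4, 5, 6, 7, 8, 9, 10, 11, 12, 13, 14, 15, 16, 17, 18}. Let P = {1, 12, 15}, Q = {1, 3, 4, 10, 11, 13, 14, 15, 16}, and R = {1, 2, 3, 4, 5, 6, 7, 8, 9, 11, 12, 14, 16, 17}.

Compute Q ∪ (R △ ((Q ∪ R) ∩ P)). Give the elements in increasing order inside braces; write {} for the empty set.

Q ∪ R = {1, 2, 3, 4, 5, 6, 7, 8, 9, 10, 11, 12, 13, 14, 15, 16, 17}
(Q ∪ R) ∩ P = {1, 12, 15}
R △ ((Q ∪ R) ∩ P) = {2, 3, 4, 5, 6, 7, 8, 9, 11, 14, 15, 16, 17}
Q ∪ (R △ ((Q ∪ R) ∩ P)) = {1, 2, 3, 4, 5, 6, 7, 8, 9, 10, 11, 13, 14, 15, 16, 17}

{1, 2, 3, 4, 5, 6, 7, 8, 9, 10, 11, 13, 14, 15, 16, 17}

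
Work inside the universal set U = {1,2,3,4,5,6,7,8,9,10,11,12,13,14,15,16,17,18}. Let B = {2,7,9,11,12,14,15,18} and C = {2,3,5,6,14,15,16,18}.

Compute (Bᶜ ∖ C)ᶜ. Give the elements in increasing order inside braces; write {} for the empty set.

{2,3,5,6,7,9,11,12,14,15,16,18}

Bᶜ = {1,3,4,5,6,8,10,13,16,17}
Bᶜ ∖ C = {1,4,8,10,13,17}
(Bᶜ ∖ C)ᶜ = {2,3,5,6,7,9,11,12,14,15,16,18}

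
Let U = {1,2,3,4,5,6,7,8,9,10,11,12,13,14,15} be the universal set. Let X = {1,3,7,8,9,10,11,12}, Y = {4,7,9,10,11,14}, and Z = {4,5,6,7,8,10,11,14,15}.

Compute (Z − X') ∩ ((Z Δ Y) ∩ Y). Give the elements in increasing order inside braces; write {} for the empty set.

X' = {2,4,5,6,13,14,15}
Z − X' = {7,8,10,11}
Z Δ Y = {5,6,8,9,15}
(Z Δ Y) ∩ Y = {9}
(Z − X') ∩ ((Z Δ Y) ∩ Y) = {}

{}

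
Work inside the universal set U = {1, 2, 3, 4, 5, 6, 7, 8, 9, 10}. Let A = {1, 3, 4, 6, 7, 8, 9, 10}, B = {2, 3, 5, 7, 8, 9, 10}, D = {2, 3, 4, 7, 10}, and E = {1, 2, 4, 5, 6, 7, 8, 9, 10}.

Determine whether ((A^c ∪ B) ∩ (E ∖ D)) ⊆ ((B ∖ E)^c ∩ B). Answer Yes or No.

Yes

A^c = {2, 5}
A^c ∪ B = {2, 3, 5, 7, 8, 9, 10}
E ∖ D = {1, 5, 6, 8, 9}
(A^c ∪ B) ∩ (E ∖ D) = {5, 8, 9}
B ∖ E = {3}
(B ∖ E)^c = {1, 2, 4, 5, 6, 7, 8, 9, 10}
(B ∖ E)^c ∩ B = {2, 5, 7, 8, 9, 10}
Every element of {5, 8, 9} is in {2, 5, 7, 8, 9, 10}, so (A^c ∪ B) ∩ (E ∖ D) ⊆ (B ∖ E)^c ∩ B.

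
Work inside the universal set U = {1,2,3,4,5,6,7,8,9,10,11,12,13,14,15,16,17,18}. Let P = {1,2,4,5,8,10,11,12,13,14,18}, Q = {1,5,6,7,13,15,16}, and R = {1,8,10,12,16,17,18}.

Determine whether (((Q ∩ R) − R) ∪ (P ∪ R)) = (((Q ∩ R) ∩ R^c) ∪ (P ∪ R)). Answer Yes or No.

Q ∩ R = {1,16}
(Q ∩ R) − R = {}
P ∪ R = {1,2,4,5,8,10,11,12,13,14,16,17,18}
((Q ∩ R) − R) ∪ (P ∪ R) = {1,2,4,5,8,10,11,12,13,14,16,17,18}
R^c = {2,3,4,5,6,7,9,11,13,14,15}
(Q ∩ R) ∩ R^c = {}
((Q ∩ R) ∩ R^c) ∪ (P ∪ R) = {1,2,4,5,8,10,11,12,13,14,16,17,18}
Both equal {1,2,4,5,8,10,11,12,13,14,16,17,18}, so ((Q ∩ R) − R) ∪ (P ∪ R) = ((Q ∩ R) ∩ R^c) ∪ (P ∪ R).

Yes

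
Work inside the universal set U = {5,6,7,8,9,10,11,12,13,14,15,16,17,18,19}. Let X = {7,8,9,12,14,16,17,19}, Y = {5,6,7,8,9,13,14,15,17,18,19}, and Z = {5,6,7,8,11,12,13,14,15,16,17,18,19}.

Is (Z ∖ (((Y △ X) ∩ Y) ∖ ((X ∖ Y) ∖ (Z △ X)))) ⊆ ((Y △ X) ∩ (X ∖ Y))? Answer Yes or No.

Y △ X = {5,6,12,13,15,16,18}
(Y △ X) ∩ Y = {5,6,13,15,18}
X ∖ Y = {12,16}
Z △ X = {5,6,9,11,13,15,18}
(X ∖ Y) ∖ (Z △ X) = {12,16}
((Y △ X) ∩ Y) ∖ ((X ∖ Y) ∖ (Z △ X)) = {5,6,13,15,18}
Z ∖ (((Y △ X) ∩ Y) ∖ ((X ∖ Y) ∖ (Z △ X))) = {7,8,11,12,14,16,17,19}
(Y △ X) ∩ (X ∖ Y) = {12,16}
7 ∈ Z ∖ (((Y △ X) ∩ Y) ∖ ((X ∖ Y) ∖ (Z △ X))) but 7 ∉ (Y △ X) ∩ (X ∖ Y), so the inclusion fails.

No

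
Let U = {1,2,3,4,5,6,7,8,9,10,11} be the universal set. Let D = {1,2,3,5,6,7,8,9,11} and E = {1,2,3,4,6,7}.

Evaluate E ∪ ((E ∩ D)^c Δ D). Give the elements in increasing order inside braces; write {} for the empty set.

{1,2,3,4,6,7,10}

E ∩ D = {1,2,3,6,7}
(E ∩ D)^c = {4,5,8,9,10,11}
(E ∩ D)^c Δ D = {1,2,3,4,6,7,10}
E ∪ ((E ∩ D)^c Δ D) = {1,2,3,4,6,7,10}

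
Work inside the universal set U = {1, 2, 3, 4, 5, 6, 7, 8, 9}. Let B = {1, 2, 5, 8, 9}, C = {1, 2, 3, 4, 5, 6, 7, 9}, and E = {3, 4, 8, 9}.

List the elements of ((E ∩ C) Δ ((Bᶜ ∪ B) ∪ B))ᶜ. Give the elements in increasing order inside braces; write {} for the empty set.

E ∩ C = {3, 4, 9}
Bᶜ = {3, 4, 6, 7}
Bᶜ ∪ B = {1, 2, 3, 4, 5, 6, 7, 8, 9}
(Bᶜ ∪ B) ∪ B = {1, 2, 3, 4, 5, 6, 7, 8, 9}
(E ∩ C) Δ ((Bᶜ ∪ B) ∪ B) = {1, 2, 5, 6, 7, 8}
((E ∩ C) Δ ((Bᶜ ∪ B) ∪ B))ᶜ = {3, 4, 9}

{3, 4, 9}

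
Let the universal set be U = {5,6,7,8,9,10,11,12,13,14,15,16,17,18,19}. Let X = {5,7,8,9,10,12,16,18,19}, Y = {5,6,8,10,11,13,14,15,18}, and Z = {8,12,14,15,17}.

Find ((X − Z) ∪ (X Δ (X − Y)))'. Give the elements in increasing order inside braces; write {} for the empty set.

{6,11,12,13,14,15,17}

X − Z = {5,7,9,10,16,18,19}
X − Y = {7,9,12,16,19}
X Δ (X − Y) = {5,8,10,18}
(X − Z) ∪ (X Δ (X − Y)) = {5,7,8,9,10,16,18,19}
((X − Z) ∪ (X Δ (X − Y)))' = {6,11,12,13,14,15,17}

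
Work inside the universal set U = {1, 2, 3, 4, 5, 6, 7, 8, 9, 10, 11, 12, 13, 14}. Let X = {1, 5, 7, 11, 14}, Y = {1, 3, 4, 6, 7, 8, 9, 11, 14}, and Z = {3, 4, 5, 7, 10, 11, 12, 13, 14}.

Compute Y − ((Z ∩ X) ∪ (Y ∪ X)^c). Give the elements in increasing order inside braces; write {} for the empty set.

{1, 3, 4, 6, 8, 9}

Z ∩ X = {5, 7, 11, 14}
Y ∪ X = {1, 3, 4, 5, 6, 7, 8, 9, 11, 14}
(Y ∪ X)^c = {2, 10, 12, 13}
(Z ∩ X) ∪ (Y ∪ X)^c = {2, 5, 7, 10, 11, 12, 13, 14}
Y − ((Z ∩ X) ∪ (Y ∪ X)^c) = {1, 3, 4, 6, 8, 9}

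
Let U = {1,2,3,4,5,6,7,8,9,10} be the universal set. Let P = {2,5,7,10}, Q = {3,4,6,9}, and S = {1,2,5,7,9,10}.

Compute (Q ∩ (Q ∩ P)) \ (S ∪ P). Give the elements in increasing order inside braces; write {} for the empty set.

Q ∩ P = {}
Q ∩ (Q ∩ P) = {}
S ∪ P = {1,2,5,7,9,10}
(Q ∩ (Q ∩ P)) \ (S ∪ P) = {}

{}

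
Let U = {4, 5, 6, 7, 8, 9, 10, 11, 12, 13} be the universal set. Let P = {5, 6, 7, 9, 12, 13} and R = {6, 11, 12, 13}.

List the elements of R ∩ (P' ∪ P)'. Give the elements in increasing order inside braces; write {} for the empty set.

{}

P' = {4, 8, 10, 11}
P' ∪ P = {4, 5, 6, 7, 8, 9, 10, 11, 12, 13}
(P' ∪ P)' = {}
R ∩ (P' ∪ P)' = {}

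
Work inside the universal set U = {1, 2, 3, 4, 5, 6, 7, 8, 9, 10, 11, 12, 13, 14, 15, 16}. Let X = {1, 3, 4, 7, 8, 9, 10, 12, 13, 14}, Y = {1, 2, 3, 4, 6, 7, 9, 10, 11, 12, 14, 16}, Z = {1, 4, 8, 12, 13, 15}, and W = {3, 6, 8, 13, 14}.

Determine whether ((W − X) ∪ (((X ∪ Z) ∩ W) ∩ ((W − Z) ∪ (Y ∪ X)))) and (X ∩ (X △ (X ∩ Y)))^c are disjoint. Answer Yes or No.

W − X = {6}
X ∪ Z = {1, 3, 4, 7, 8, 9, 10, 12, 13, 14, 15}
(X ∪ Z) ∩ W = {3, 8, 13, 14}
W − Z = {3, 6, 14}
Y ∪ X = {1, 2, 3, 4, 6, 7, 8, 9, 10, 11, 12, 13, 14, 16}
(W − Z) ∪ (Y ∪ X) = {1, 2, 3, 4, 6, 7, 8, 9, 10, 11, 12, 13, 14, 16}
((X ∪ Z) ∩ W) ∩ ((W − Z) ∪ (Y ∪ X)) = {3, 8, 13, 14}
(W − X) ∪ (((X ∪ Z) ∩ W) ∩ ((W − Z) ∪ (Y ∪ X))) = {3, 6, 8, 13, 14}
X ∩ Y = {1, 3, 4, 7, 9, 10, 12, 14}
X △ (X ∩ Y) = {8, 13}
X ∩ (X △ (X ∩ Y)) = {8, 13}
(X ∩ (X △ (X ∩ Y)))^c = {1, 2, 3, 4, 5, 6, 7, 9, 10, 11, 12, 14, 15, 16}
3 lies in both, so they are not disjoint.

No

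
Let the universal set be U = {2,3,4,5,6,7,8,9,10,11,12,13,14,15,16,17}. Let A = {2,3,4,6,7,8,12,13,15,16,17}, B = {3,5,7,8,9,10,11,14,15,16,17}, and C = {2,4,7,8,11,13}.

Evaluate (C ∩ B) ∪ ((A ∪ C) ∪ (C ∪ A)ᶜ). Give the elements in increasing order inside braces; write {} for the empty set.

C ∩ B = {7,8,11}
A ∪ C = {2,3,4,6,7,8,11,12,13,15,16,17}
C ∪ A = {2,3,4,6,7,8,11,12,13,15,16,17}
(C ∪ A)ᶜ = {5,9,10,14}
(A ∪ C) ∪ (C ∪ A)ᶜ = {2,3,4,5,6,7,8,9,10,11,12,13,14,15,16,17}
(C ∩ B) ∪ ((A ∪ C) ∪ (C ∪ A)ᶜ) = {2,3,4,5,6,7,8,9,10,11,12,13,14,15,16,17}

{2,3,4,5,6,7,8,9,10,11,12,13,14,15,16,17}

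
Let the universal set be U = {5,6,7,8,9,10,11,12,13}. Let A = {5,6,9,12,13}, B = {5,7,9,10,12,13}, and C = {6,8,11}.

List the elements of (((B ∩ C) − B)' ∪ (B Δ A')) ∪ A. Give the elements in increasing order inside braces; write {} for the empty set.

{5,6,7,8,9,10,11,12,13}

B ∩ C = {}
(B ∩ C) − B = {}
((B ∩ C) − B)' = {5,6,7,8,9,10,11,12,13}
A' = {7,8,10,11}
B Δ A' = {5,8,9,11,12,13}
((B ∩ C) − B)' ∪ (B Δ A') = {5,6,7,8,9,10,11,12,13}
(((B ∩ C) − B)' ∪ (B Δ A')) ∪ A = {5,6,7,8,9,10,11,12,13}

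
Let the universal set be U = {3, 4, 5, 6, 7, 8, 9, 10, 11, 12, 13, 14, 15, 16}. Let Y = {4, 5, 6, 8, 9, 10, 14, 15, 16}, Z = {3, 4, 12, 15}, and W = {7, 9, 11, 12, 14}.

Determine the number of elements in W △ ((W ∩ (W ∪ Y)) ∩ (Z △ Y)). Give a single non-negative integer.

2

W ∪ Y = {4, 5, 6, 7, 8, 9, 10, 11, 12, 14, 15, 16}
W ∩ (W ∪ Y) = {7, 9, 11, 12, 14}
Z △ Y = {3, 5, 6, 8, 9, 10, 12, 14, 16}
(W ∩ (W ∪ Y)) ∩ (Z △ Y) = {9, 12, 14}
W △ ((W ∩ (W ∪ Y)) ∩ (Z △ Y)) = {7, 11}
|W △ ((W ∩ (W ∪ Y)) ∩ (Z △ Y))| = 2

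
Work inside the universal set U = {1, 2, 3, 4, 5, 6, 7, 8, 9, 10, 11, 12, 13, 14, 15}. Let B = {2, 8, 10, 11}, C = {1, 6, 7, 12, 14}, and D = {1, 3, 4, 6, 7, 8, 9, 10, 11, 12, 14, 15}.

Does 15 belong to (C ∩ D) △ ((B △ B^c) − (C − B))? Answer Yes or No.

15 ∉ C and 15 ∈ D, so 15 ∉ C ∩ D
15 ∉ B, so 15 ∈ B^c
15 ∉ B and 15 ∈ B^c, so 15 ∈ B △ B^c
15 ∉ C and 15 ∉ B, so 15 ∉ C − B
15 ∈ (B △ B^c) and 15 ∉ (C − B), so 15 ∈ (B △ B^c) − (C − B)
15 ∉ (C ∩ D) and 15 ∈ ((B △ B^c) − (C − B)), so 15 ∈ (C ∩ D) △ ((B △ B^c) − (C − B))

Yes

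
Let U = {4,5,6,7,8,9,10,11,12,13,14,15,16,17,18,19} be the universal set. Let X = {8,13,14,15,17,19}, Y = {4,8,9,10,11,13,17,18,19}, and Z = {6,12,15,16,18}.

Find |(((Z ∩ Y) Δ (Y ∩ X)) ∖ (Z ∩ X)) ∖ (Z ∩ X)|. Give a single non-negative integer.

Z ∩ Y = {18}
Y ∩ X = {8,13,17,19}
(Z ∩ Y) Δ (Y ∩ X) = {8,13,17,18,19}
Z ∩ X = {15}
((Z ∩ Y) Δ (Y ∩ X)) ∖ (Z ∩ X) = {8,13,17,18,19}
(((Z ∩ Y) Δ (Y ∩ X)) ∖ (Z ∩ X)) ∖ (Z ∩ X) = {8,13,17,18,19}
|(((Z ∩ Y) Δ (Y ∩ X)) ∖ (Z ∩ X)) ∖ (Z ∩ X)| = 5

5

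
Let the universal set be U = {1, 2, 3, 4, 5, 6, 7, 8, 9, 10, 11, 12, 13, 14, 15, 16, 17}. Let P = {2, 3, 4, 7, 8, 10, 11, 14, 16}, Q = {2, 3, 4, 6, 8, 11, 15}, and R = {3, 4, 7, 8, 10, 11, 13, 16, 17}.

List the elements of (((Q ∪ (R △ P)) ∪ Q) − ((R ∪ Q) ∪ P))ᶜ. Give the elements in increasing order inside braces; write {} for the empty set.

R △ P = {2, 13, 14, 17}
Q ∪ (R △ P) = {2, 3, 4, 6, 8, 11, 13, 14, 15, 17}
(Q ∪ (R △ P)) ∪ Q = {2, 3, 4, 6, 8, 11, 13, 14, 15, 17}
R ∪ Q = {2, 3, 4, 6, 7, 8, 10, 11, 13, 15, 16, 17}
(R ∪ Q) ∪ P = {2, 3, 4, 6, 7, 8, 10, 11, 13, 14, 15, 16, 17}
((Q ∪ (R △ P)) ∪ Q) − ((R ∪ Q) ∪ P) = {}
(((Q ∪ (R △ P)) ∪ Q) − ((R ∪ Q) ∪ P))ᶜ = {1, 2, 3, 4, 5, 6, 7, 8, 9, 10, 11, 12, 13, 14, 15, 16, 17}

{1, 2, 3, 4, 5, 6, 7, 8, 9, 10, 11, 12, 13, 14, 15, 16, 17}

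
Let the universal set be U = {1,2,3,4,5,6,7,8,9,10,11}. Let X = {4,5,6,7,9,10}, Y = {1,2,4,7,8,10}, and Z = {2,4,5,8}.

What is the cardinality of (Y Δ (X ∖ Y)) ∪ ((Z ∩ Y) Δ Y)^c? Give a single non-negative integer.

X ∖ Y = {5,6,9}
Y Δ (X ∖ Y) = {1,2,4,5,6,7,8,9,10}
Z ∩ Y = {2,4,8}
(Z ∩ Y) Δ Y = {1,7,10}
((Z ∩ Y) Δ Y)^c = {2,3,4,5,6,8,9,11}
(Y Δ (X ∖ Y)) ∪ ((Z ∩ Y) Δ Y)^c = {1,2,3,4,5,6,7,8,9,10,11}
|(Y Δ (X ∖ Y)) ∪ ((Z ∩ Y) Δ Y)^c| = 11

11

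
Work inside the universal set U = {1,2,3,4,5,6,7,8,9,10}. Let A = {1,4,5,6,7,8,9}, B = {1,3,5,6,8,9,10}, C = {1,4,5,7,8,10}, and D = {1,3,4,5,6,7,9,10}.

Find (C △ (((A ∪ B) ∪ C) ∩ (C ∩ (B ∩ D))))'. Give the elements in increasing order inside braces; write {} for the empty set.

A ∪ B = {1,3,4,5,6,7,8,9,10}
(A ∪ B) ∪ C = {1,3,4,5,6,7,8,9,10}
B ∩ D = {1,3,5,6,9,10}
C ∩ (B ∩ D) = {1,5,10}
((A ∪ B) ∪ C) ∩ (C ∩ (B ∩ D)) = {1,5,10}
C △ (((A ∪ B) ∪ C) ∩ (C ∩ (B ∩ D))) = {4,7,8}
(C △ (((A ∪ B) ∪ C) ∩ (C ∩ (B ∩ D))))' = {1,2,3,5,6,9,10}

{1,2,3,5,6,9,10}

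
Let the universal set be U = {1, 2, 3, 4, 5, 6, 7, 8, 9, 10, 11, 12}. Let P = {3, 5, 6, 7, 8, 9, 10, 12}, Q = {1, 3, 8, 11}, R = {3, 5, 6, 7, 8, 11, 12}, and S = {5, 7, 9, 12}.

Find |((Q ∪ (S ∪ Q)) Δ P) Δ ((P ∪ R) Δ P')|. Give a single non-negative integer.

S ∪ Q = {1, 3, 5, 7, 8, 9, 11, 12}
Q ∪ (S ∪ Q) = {1, 3, 5, 7, 8, 9, 11, 12}
(Q ∪ (S ∪ Q)) Δ P = {1, 6, 10, 11}
P ∪ R = {3, 5, 6, 7, 8, 9, 10, 11, 12}
P' = {1, 2, 4, 11}
(P ∪ R) Δ P' = {1, 2, 3, 4, 5, 6, 7, 8, 9, 10, 12}
((Q ∪ (S ∪ Q)) Δ P) Δ ((P ∪ R) Δ P') = {2, 3, 4, 5, 7, 8, 9, 11, 12}
|((Q ∪ (S ∪ Q)) Δ P) Δ ((P ∪ R) Δ P')| = 9

9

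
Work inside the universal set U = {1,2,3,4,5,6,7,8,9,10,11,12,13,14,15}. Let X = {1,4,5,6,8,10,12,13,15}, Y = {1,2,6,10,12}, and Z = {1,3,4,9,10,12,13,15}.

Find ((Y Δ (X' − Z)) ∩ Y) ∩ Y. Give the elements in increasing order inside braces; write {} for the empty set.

X' = {2,3,7,9,11,14}
X' − Z = {2,7,11,14}
Y Δ (X' − Z) = {1,6,7,10,11,12,14}
(Y Δ (X' − Z)) ∩ Y = {1,6,10,12}
((Y Δ (X' − Z)) ∩ Y) ∩ Y = {1,6,10,12}

{1,6,10,12}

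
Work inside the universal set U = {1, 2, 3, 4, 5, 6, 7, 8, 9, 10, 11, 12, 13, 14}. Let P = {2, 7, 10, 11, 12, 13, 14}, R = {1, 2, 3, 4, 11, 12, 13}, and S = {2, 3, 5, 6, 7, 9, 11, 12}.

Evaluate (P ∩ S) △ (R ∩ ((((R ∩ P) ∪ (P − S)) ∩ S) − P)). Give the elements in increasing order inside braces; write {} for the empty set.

{2, 7, 11, 12}

P ∩ S = {2, 7, 11, 12}
R ∩ P = {2, 11, 12, 13}
P − S = {10, 13, 14}
(R ∩ P) ∪ (P − S) = {2, 10, 11, 12, 13, 14}
((R ∩ P) ∪ (P − S)) ∩ S = {2, 11, 12}
(((R ∩ P) ∪ (P − S)) ∩ S) − P = {}
R ∩ ((((R ∩ P) ∪ (P − S)) ∩ S) − P) = {}
(P ∩ S) △ (R ∩ ((((R ∩ P) ∪ (P − S)) ∩ S) − P)) = {2, 7, 11, 12}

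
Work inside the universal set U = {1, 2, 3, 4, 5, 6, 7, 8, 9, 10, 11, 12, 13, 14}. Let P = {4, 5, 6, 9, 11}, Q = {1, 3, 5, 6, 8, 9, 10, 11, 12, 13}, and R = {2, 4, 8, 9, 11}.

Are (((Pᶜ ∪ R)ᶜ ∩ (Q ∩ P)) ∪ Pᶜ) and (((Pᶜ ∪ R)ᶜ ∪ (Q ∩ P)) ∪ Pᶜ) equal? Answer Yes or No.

Pᶜ = {1, 2, 3, 7, 8, 10, 12, 13, 14}
Pᶜ ∪ R = {1, 2, 3, 4, 7, 8, 9, 10, 11, 12, 13, 14}
(Pᶜ ∪ R)ᶜ = {5, 6}
Q ∩ P = {5, 6, 9, 11}
(Pᶜ ∪ R)ᶜ ∩ (Q ∩ P) = {5, 6}
((Pᶜ ∪ R)ᶜ ∩ (Q ∩ P)) ∪ Pᶜ = {1, 2, 3, 5, 6, 7, 8, 10, 12, 13, 14}
(Pᶜ ∪ R)ᶜ ∪ (Q ∩ P) = {5, 6, 9, 11}
((Pᶜ ∪ R)ᶜ ∪ (Q ∩ P)) ∪ Pᶜ = {1, 2, 3, 5, 6, 7, 8, 9, 10, 11, 12, 13, 14}
9 ∈ ((Pᶜ ∪ R)ᶜ ∪ (Q ∩ P)) ∪ Pᶜ but 9 ∉ ((Pᶜ ∪ R)ᶜ ∩ (Q ∩ P)) ∪ Pᶜ, so they differ.

No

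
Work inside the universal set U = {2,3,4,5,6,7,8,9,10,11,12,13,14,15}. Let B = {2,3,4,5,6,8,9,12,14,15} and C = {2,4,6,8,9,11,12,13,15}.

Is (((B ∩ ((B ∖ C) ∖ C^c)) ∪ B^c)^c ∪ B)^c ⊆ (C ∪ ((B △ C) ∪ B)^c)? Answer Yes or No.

Yes

B ∖ C = {3,5,14}
C^c = {3,5,7,10,14}
(B ∖ C) ∖ C^c = {}
B ∩ ((B ∖ C) ∖ C^c) = {}
B^c = {7,10,11,13}
(B ∩ ((B ∖ C) ∖ C^c)) ∪ B^c = {7,10,11,13}
((B ∩ ((B ∖ C) ∖ C^c)) ∪ B^c)^c = {2,3,4,5,6,8,9,12,14,15}
((B ∩ ((B ∖ C) ∖ C^c)) ∪ B^c)^c ∪ B = {2,3,4,5,6,8,9,12,14,15}
(((B ∩ ((B ∖ C) ∖ C^c)) ∪ B^c)^c ∪ B)^c = {7,10,11,13}
B △ C = {3,5,11,13,14}
(B △ C) ∪ B = {2,3,4,5,6,8,9,11,12,13,14,15}
((B △ C) ∪ B)^c = {7,10}
C ∪ ((B △ C) ∪ B)^c = {2,4,6,7,8,9,10,11,12,13,15}
Every element of {7,10,11,13} is in {2,4,6,7,8,9,10,11,12,13,15}, so (((B ∩ ((B ∖ C) ∖ C^c)) ∪ B^c)^c ∪ B)^c ⊆ C ∪ ((B △ C) ∪ B)^c.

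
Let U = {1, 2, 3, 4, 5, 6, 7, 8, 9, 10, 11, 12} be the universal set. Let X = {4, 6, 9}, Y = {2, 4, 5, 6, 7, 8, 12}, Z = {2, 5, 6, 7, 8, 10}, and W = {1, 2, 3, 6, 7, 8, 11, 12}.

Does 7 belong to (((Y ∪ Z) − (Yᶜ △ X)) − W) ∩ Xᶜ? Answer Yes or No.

7 ∈ Y and 7 ∈ Z, so 7 ∈ Y ∪ Z
7 ∈ Y, so 7 ∉ Yᶜ
7 ∉ Yᶜ and 7 ∉ X, so 7 ∉ Yᶜ △ X
7 ∈ (Y ∪ Z) and 7 ∉ (Yᶜ △ X), so 7 ∈ (Y ∪ Z) − (Yᶜ △ X)
7 ∈ ((Y ∪ Z) − (Yᶜ △ X)) and 7 ∈ W, so 7 ∉ ((Y ∪ Z) − (Yᶜ △ X)) − W
7 ∉ X, so 7 ∈ Xᶜ
7 ∉ (((Y ∪ Z) − (Yᶜ △ X)) − W) and 7 ∈ Xᶜ, so 7 ∉ (((Y ∪ Z) − (Yᶜ △ X)) − W) ∩ Xᶜ

No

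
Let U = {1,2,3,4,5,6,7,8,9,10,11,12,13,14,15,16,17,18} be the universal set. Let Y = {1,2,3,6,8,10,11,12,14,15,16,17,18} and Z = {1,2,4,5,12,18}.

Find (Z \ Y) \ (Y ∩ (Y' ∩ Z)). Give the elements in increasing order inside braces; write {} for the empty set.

Z \ Y = {4,5}
Y' = {4,5,7,9,13}
Y' ∩ Z = {4,5}
Y ∩ (Y' ∩ Z) = {}
(Z \ Y) \ (Y ∩ (Y' ∩ Z)) = {4,5}

{4,5}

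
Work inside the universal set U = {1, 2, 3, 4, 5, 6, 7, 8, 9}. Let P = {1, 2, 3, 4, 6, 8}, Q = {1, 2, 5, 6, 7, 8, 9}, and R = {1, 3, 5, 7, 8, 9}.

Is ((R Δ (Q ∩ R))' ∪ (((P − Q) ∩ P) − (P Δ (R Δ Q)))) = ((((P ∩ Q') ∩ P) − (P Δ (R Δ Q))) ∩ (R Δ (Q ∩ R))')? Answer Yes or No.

Q ∩ R = {1, 5, 7, 8, 9}
R Δ (Q ∩ R) = {3}
(R Δ (Q ∩ R))' = {1, 2, 4, 5, 6, 7, 8, 9}
P − Q = {3, 4}
(P − Q) ∩ P = {3, 4}
R Δ Q = {2, 3, 6}
P Δ (R Δ Q) = {1, 4, 8}
((P − Q) ∩ P) − (P Δ (R Δ Q)) = {3}
(R Δ (Q ∩ R))' ∪ (((P − Q) ∩ P) − (P Δ (R Δ Q))) = {1, 2, 3, 4, 5, 6, 7, 8, 9}
Q' = {3, 4}
P ∩ Q' = {3, 4}
(P ∩ Q') ∩ P = {3, 4}
((P ∩ Q') ∩ P) − (P Δ (R Δ Q)) = {3}
(((P ∩ Q') ∩ P) − (P Δ (R Δ Q))) ∩ (R Δ (Q ∩ R))' = {}
1 ∈ (R Δ (Q ∩ R))' ∪ (((P − Q) ∩ P) − (P Δ (R Δ Q))) but 1 ∉ (((P ∩ Q') ∩ P) − (P Δ (R Δ Q))) ∩ (R Δ (Q ∩ R))', so they differ.

No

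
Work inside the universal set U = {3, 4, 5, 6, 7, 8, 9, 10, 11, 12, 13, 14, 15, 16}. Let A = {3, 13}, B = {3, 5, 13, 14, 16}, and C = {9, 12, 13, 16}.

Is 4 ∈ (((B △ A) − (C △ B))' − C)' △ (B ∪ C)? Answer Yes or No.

4 ∉ B and 4 ∉ A, so 4 ∉ B △ A
4 ∉ C and 4 ∉ B, so 4 ∉ C △ B
4 ∉ (B △ A) and 4 ∉ (C △ B), so 4 ∉ (B △ A) − (C △ B)
4 ∈ ((B △ A) − (C △ B))' since 4 ∉ ((B △ A) − (C △ B))
4 ∈ ((B △ A) − (C △ B))' and 4 ∉ C, so 4 ∈ ((B △ A) − (C △ B))' − C
4 ∉ (((B △ A) − (C △ B))' − C)' since 4 ∈ (((B △ A) − (C △ B))' − C)
4 ∉ B and 4 ∉ C, so 4 ∉ B ∪ C
4 ∉ (((B △ A) − (C △ B))' − C)' and 4 ∉ (B ∪ C), so 4 ∉ (((B △ A) − (C △ B))' − C)' △ (B ∪ C)

No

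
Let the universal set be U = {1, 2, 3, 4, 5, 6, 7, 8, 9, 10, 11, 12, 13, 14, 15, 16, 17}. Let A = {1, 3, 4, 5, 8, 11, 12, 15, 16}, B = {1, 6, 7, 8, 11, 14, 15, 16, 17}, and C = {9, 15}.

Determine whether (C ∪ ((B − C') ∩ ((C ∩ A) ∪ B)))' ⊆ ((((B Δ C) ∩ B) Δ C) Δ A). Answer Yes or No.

No

C' = {1, 2, 3, 4, 5, 6, 7, 8, 10, 11, 12, 13, 14, 16, 17}
B − C' = {15}
C ∩ A = {15}
(C ∩ A) ∪ B = {1, 6, 7, 8, 11, 14, 15, 16, 17}
(B − C') ∩ ((C ∩ A) ∪ B) = {15}
C ∪ ((B − C') ∩ ((C ∩ A) ∪ B)) = {9, 15}
(C ∪ ((B − C') ∩ ((C ∩ A) ∪ B)))' = {1, 2, 3, 4, 5, 6, 7, 8, 10, 11, 12, 13, 14, 16, 17}
B Δ C = {1, 6, 7, 8, 9, 11, 14, 16, 17}
(B Δ C) ∩ B = {1, 6, 7, 8, 11, 14, 16, 17}
((B Δ C) ∩ B) Δ C = {1, 6, 7, 8, 9, 11, 14, 15, 16, 17}
(((B Δ C) ∩ B) Δ C) Δ A = {3, 4, 5, 6, 7, 9, 12, 14, 17}
1 ∈ (C ∪ ((B − C') ∩ ((C ∩ A) ∪ B)))' but 1 ∉ (((B Δ C) ∩ B) Δ C) Δ A, so the inclusion fails.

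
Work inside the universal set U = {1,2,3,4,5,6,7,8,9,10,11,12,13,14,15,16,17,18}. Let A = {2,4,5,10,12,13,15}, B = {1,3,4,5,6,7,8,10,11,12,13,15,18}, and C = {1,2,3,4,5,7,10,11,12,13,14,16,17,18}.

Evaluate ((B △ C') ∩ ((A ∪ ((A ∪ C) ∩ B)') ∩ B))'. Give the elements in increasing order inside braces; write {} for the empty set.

{1,2,3,6,7,8,9,11,14,15,16,17,18}

C' = {6,8,9,15}
B △ C' = {1,3,4,5,7,9,10,11,12,13,18}
A ∪ C = {1,2,3,4,5,7,10,11,12,13,14,15,16,17,18}
(A ∪ C) ∩ B = {1,3,4,5,7,10,11,12,13,15,18}
((A ∪ C) ∩ B)' = {2,6,8,9,14,16,17}
A ∪ ((A ∪ C) ∩ B)' = {2,4,5,6,8,9,10,12,13,14,15,16,17}
(A ∪ ((A ∪ C) ∩ B)') ∩ B = {4,5,6,8,10,12,13,15}
(B △ C') ∩ ((A ∪ ((A ∪ C) ∩ B)') ∩ B) = {4,5,10,12,13}
((B △ C') ∩ ((A ∪ ((A ∪ C) ∩ B)') ∩ B))' = {1,2,3,6,7,8,9,11,14,15,16,17,18}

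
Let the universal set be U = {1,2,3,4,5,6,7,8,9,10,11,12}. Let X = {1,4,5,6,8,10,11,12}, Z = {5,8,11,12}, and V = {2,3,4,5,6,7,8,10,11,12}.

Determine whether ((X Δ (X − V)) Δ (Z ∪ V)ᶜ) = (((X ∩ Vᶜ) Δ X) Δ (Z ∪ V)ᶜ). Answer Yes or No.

X − V = {1}
X Δ (X − V) = {4,5,6,8,10,11,12}
Z ∪ V = {2,3,4,5,6,7,8,10,11,12}
(Z ∪ V)ᶜ = {1,9}
(X Δ (X − V)) Δ (Z ∪ V)ᶜ = {1,4,5,6,8,9,10,11,12}
Vᶜ = {1,9}
X ∩ Vᶜ = {1}
(X ∩ Vᶜ) Δ X = {4,5,6,8,10,11,12}
((X ∩ Vᶜ) Δ X) Δ (Z ∪ V)ᶜ = {1,4,5,6,8,9,10,11,12}
Both equal {1,4,5,6,8,9,10,11,12}, so (X Δ (X − V)) Δ (Z ∪ V)ᶜ = ((X ∩ Vᶜ) Δ X) Δ (Z ∪ V)ᶜ.

Yes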